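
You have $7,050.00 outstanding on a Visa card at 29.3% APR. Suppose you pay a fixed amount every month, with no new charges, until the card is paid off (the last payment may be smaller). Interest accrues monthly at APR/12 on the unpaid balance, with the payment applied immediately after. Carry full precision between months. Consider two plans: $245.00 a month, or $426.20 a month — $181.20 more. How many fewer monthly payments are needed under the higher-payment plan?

Monthly rate r = 29.3%/12 = 2.44167% = 0.0244167.
At $245.00/mo: n = ⌈−ln(1 − rB₀/P)/ln(1+r)⌉ = 51 payments (last $66.77); total interest = total paid − $7,050.00 = $5,266.77.
At $426.20/mo: 22 payments (last $190.99); total interest $2,091.19.
Payments saved = 51 − 22 = 29.

29 fewer payments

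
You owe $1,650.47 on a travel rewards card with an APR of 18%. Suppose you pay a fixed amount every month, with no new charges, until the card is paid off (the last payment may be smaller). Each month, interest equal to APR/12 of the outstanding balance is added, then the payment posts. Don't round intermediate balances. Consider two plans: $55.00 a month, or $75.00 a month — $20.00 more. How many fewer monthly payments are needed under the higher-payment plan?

14 fewer payments

Monthly rate r = 18%/12 = 1.5% = 0.015.
At $55.00/mo: n = ⌈−ln(1 − rB₀/P)/ln(1+r)⌉ = 41 payments (last $9.39); total interest = total paid − $1,650.47 = $558.92.
At $75.00/mo: 27 payments (last $68.12); total interest $367.65.
Payments saved = 41 − 27 = 14.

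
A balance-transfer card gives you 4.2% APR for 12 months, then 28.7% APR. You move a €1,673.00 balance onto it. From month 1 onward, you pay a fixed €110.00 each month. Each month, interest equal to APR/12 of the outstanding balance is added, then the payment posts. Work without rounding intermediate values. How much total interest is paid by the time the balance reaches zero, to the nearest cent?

Promo months 1–12 at r₀ = 4.2%/12 = 0.0035; months 13+ at r₁ = 28.7%/12 = 0.0239167.
After month 12: iterate B ← B·(1+r₀) − €110.00 for 12 months → €398.93.
Then at r₁ with €110.00/mo: n₂ = −ln(1 − r₁·B/P)/ln(1+r₁) ≈ 3.84 → 4 more payments.
Total paid = 15·€110.00 + €92.44 = €1,742.44; interest = €1,742.44 − €1,673.00 = €69.44.

€69.44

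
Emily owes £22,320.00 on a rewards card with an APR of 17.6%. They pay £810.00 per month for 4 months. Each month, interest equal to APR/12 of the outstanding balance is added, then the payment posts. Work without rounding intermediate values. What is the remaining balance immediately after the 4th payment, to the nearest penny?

£20,346.55

Monthly rate r = 17.6%/12 = 1.46667% = 0.0146667.
Each month: B ← B·(1+r) − £810.00.
Month 1: interest £327.36; balance after payment £21,837.36.
Month 2: interest £320.28; balance after payment £21,347.64.
Month 3: interest £313.10; balance after payment £20,850.74.
Month 4: interest £305.81; balance after payment £20,346.55.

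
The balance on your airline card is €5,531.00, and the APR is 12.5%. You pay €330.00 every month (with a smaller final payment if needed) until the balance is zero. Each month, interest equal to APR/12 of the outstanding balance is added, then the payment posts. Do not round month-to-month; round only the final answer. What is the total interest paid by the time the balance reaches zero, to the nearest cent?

Monthly rate r = 12.5%/12 = 1.04167% = 0.0104167.
Payoff takes n = ⌈−ln(1 − rB₀/P)/ln(1+r)⌉ = ⌈18.516⌉ = 19 payments; the last is €170.62.
Total paid = 18·€330.00 + €170.62 = €6,110.62.
Total interest = total paid − principal = €6,110.62 − €5,531.00 = €579.62.

€579.62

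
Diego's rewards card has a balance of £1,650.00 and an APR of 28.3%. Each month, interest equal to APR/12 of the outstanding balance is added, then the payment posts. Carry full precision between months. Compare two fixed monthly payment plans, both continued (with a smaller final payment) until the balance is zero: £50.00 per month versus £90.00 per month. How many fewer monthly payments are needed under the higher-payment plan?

Monthly rate r = 28.3%/12 = 2.35833% = 0.0235833.
At £50.00/mo: n = ⌈−ln(1 − rB₀/P)/ln(1+r)⌉ = 65 payments (last £31.01); total interest = total paid − £1,650.00 = £1,581.01.
At £90.00/mo: 25 payments (last £26.63); total interest £536.63.
Payments saved = 65 − 25 = 40.

40 fewer payments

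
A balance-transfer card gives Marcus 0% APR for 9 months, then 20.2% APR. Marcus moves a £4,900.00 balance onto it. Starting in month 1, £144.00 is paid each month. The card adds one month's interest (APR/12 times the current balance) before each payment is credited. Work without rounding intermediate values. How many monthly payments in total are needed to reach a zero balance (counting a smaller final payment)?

Promo months 1–9 at r₀ = 0%/12 = 0; months 10+ at r₁ = 20.2%/12 = 0.0168333.
After month 9 (no interest yet): B = £4,900.00 − 9·£144.00 = £3,604.00.
Then at r₁ with £144.00/mo: n₂ = −ln(1 − r₁·B/P)/ln(1+r₁) ≈ 32.77 → 33 more payments.

42 months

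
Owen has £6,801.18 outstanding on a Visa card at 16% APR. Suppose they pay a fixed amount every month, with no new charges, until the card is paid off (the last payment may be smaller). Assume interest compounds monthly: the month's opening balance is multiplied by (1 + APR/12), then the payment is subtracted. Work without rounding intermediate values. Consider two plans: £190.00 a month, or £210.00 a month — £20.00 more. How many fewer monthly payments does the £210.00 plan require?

6 fewer payments

Monthly rate r = 16%/12 = 1.33333% = 0.0133333.
At £190.00/mo: n = ⌈−ln(1 − rB₀/P)/ln(1+r)⌉ = 49 payments (last £185.51); total interest = total paid − £6,801.18 = £2,504.33.
At £210.00/mo: 43 payments (last £143.30); total interest £2,162.12.
Payments saved = 49 − 43 = 6.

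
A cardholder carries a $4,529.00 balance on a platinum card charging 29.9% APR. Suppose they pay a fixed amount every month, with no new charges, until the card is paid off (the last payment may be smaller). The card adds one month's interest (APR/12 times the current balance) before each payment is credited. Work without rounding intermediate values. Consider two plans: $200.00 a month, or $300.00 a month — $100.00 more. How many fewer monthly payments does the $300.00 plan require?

Monthly rate r = 29.9%/12 = 2.49167% = 0.0249167.
At $200.00/mo: n = ⌈−ln(1 − rB₀/P)/ln(1+r)⌉ = 34 payments (last $150.68); total interest = total paid − $4,529.00 = $2,221.68.
At $300.00/mo: 20 payments (last $52.26); total interest $1,223.26.
Payments saved = 34 − 20 = 14.

14 fewer payments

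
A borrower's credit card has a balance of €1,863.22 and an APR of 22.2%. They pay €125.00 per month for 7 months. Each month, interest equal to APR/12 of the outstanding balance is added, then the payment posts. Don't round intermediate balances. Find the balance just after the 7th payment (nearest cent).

€1,193.23

Monthly rate r = 22.2%/12 = 1.85% = 0.0185.
Each month: B ← B·(1+r) − €125.00.
Month 1: interest €34.47; balance after payment €1,772.69.
Month 2: interest €32.79; balance after payment €1,680.48.
Month 3: interest €31.09; balance after payment €1,586.57.
Month 4: interest €29.35; balance after payment €1,490.92.
Month 5: interest €27.58; balance after payment €1,393.51.
Month 6: interest €25.78; balance after payment €1,294.29.
Month 7: interest €23.94; balance after payment €1,193.23.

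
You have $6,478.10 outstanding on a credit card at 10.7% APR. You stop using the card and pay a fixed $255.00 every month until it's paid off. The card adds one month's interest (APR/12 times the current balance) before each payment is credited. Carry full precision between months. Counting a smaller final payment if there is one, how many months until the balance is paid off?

29 payments

Monthly rate r = 10.7%/12 = 0.891667% = 0.00891667.
Recurrence: B ← B·(1+r) − $255.00.
Month 1: interest $57.76; balance after payment $6,280.86.
Month 2: interest $56.00; balance after payment $6,081.87.
Closed form: n = −ln(1 − rB₀/P)/ln(1+r) = −ln(0.77348)/ln(1.00892) ≈ 28.935, so the balance reaches zero during payment 29.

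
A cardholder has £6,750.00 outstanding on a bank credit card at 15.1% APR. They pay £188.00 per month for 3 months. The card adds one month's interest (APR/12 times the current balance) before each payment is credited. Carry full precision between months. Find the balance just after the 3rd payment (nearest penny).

Monthly rate r = 15.1%/12 = 1.25833% = 0.0125833.
Each month: B ← B·(1+r) − £188.00.
Month 1: interest £84.94; balance after payment £6,646.94.
Month 2: interest £83.64; balance after payment £6,542.58.
Month 3: interest £82.33; balance after payment £6,436.91.

£6,436.91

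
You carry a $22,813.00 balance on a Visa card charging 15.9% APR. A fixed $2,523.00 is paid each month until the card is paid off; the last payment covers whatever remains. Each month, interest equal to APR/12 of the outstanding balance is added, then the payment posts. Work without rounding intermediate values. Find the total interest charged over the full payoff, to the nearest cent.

Monthly rate r = 15.9%/12 = 1.325% = 0.01325.
Payoff takes n = ⌈−ln(1 − rB₀/P)/ln(1+r)⌉ = ⌈9.695⌉ = 10 payments; the last is $1,756.73.
Total paid = 9·$2,523.00 + $1,756.73 = $24,463.73.
Total interest = total paid − principal = $24,463.73 − $22,813.00 = $1,650.73.

$1,650.73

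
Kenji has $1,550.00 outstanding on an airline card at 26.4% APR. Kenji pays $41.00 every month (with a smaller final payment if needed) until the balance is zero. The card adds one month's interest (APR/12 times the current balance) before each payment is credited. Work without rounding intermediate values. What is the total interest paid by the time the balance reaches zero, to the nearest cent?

$1,807.54

Monthly rate r = 26.4%/12 = 2.2% = 0.022.
Payoff takes n = ⌈−ln(1 − rB₀/P)/ln(1+r)⌉ = ⌈81.890⌉ = 82 payments; the last is $36.54.
Total paid = 81·$41.00 + $36.54 = $3,357.54.
Total interest = total paid − principal = $3,357.54 − $1,550.00 = $1,807.54.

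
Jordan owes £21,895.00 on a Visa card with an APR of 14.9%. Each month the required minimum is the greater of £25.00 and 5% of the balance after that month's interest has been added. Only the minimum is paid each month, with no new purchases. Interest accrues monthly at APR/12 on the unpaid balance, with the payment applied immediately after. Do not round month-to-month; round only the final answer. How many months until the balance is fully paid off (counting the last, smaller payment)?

121 months

Monthly rate r = 14.9%/12 = 1.24167% = 0.0124167.
While 5% of the post-interest balance exceeds £25.00, each month B ← (B·(1+r))·(1 − 0.05), i.e. B shrinks by the factor (1+r)·0.95 = 0.9618.
This holds for months 1–98. Entering month 99 the balance is £481.36; 5% of the post-interest balance is now below £25.00, so the flat £25.00 minimum applies from here.
From month 99 a fixed £25.00 at rate r clears £481.36 in 23 more payments. Total: 98 + 23 = 121 months.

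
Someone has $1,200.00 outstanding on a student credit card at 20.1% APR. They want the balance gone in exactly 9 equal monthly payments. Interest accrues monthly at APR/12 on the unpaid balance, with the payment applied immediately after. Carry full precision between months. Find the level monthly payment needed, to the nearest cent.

$144.75

Monthly rate r = 20.1%/12 = 1.675% = 0.01675.
Level-payment amortization: P = B₀·r / (1 − (1+r)^(−n)) = 1200.00·0.01675 / (1 − 1.01675^(−9)).
Denominator 1 − (1+r)^(−9) = 0.138862761.
P = 20.1 / 0.138862761 ≈ 144.75.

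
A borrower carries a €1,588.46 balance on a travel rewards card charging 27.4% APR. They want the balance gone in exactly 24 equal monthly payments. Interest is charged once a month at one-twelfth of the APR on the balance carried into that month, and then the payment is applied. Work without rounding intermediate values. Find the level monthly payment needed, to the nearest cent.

Monthly rate r = 27.4%/12 = 2.28333% = 0.0228333.
Level-payment amortization: P = B₀·r / (1 − (1+r)^(−n)) = 1588.46·0.0228333 / (1 − 1.02283^(−24)).
Denominator 1 − (1+r)^(−24) = 0.418321448.
P = 36.2698 / 0.418321448 ≈ 86.70.

€86.70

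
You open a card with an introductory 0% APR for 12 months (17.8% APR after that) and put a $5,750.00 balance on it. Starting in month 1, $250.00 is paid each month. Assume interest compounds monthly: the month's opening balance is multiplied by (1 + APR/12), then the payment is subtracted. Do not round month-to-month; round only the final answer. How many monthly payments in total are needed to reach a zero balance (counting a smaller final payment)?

Promo months 1–12 at r₀ = 0%/12 = 0; months 13+ at r₁ = 17.8%/12 = 0.0148333.
After month 12 (no interest yet): B = $5,750.00 − 12·$250.00 = $2,750.00.
Then at r₁ with $250.00/mo: n₂ = −ln(1 − r₁·B/P)/ln(1+r₁) ≈ 12.10 → 13 more payments.

25 payments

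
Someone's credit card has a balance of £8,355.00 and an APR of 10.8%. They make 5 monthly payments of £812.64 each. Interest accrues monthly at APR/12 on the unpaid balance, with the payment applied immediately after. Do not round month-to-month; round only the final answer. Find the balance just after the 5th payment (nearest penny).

Monthly rate r = 10.8%/12 = 0.9% = 0.009.
Each month: B ← B·(1+r) − £812.64.
Month 1: interest £75.20; balance after payment £7,617.55.
Month 2: interest £68.56; balance after payment £6,873.47.
Month 3: interest £61.86; balance after payment £6,122.69.
Month 4: interest £55.10; balance after payment £5,365.16.
Month 5: interest £48.29; balance after payment £4,600.80.

£4,600.80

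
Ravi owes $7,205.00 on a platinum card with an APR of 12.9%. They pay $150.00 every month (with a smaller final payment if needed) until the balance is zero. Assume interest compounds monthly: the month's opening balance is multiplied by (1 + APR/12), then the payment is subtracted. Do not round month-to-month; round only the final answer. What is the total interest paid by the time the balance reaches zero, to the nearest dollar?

Monthly rate r = 12.9%/12 = 1.075% = 0.01075.
Payoff takes n = ⌈−ln(1 − rB₀/P)/ln(1+r)⌉ = ⌈67.936⌉ = 68 payments; the last is $140.40.
Total paid = 67·$150.00 + $140.40 = $10,190.40.
Total interest = total paid − principal = $10,190.40 − $7,205.00 = $2,985.40.

$2,985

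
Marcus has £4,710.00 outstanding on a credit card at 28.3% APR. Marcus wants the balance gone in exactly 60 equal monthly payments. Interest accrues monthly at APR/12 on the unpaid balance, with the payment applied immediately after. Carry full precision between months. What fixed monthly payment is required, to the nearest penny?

Monthly rate r = 28.3%/12 = 2.35833% = 0.0235833.
Level-payment amortization: P = B₀·r / (1 − (1+r)^(−n)) = 4710.00·0.0235833 / (1 − 1.02358^(−60)).
Denominator 1 − (1+r)^(−60) = 0.753050784.
P = 111.078 / 0.753050784 ≈ 147.50.

£147.50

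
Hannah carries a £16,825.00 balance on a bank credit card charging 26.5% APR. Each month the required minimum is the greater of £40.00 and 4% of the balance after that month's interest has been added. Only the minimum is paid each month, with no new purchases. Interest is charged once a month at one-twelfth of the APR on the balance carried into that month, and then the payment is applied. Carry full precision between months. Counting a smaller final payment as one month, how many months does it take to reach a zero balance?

186 months

Monthly rate r = 26.5%/12 = 2.20833% = 0.0220833.
While 4% of the post-interest balance exceeds £40.00, each month B ← (B·(1+r))·(1 − 0.04), i.e. B shrinks by the factor (1+r)·0.96 = 0.9812.
This holds for months 1–150. Entering month 151 the balance is £976.31; 4% of the post-interest balance is now below £40.00, so the flat £40.00 minimum applies from here.
From month 151 a fixed £40.00 at rate r clears £976.31 in 36 more payments. Total: 150 + 36 = 186 months.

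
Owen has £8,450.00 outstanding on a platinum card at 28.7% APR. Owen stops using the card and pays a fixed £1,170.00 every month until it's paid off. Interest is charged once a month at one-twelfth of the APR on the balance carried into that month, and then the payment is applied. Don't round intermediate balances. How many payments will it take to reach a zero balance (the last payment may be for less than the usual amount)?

9 payments

Monthly rate r = 28.7%/12 = 2.39167% = 0.0239167.
Recurrence: B ← B·(1+r) − £1,170.00.
Month 1: interest £202.10; balance after payment £7,482.10.
Month 2: interest £178.95; balance after payment £6,491.04.
Closed form: n = −ln(1 − rB₀/P)/ln(1+r) = −ln(0.82727)/ln(1.02392) ≈ 8.023, so the balance reaches zero during payment 9.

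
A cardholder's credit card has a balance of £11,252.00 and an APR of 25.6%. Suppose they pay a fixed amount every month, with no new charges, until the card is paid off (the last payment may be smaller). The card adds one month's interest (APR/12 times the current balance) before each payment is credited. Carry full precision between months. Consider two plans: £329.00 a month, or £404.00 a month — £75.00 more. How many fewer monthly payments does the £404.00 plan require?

19 fewer payments

Monthly rate r = 25.6%/12 = 2.13333% = 0.0213333.
At £329.00/mo: n = ⌈−ln(1 − rB₀/P)/ln(1+r)⌉ = 62 payments (last £315.81); total interest = total paid − £11,252.00 = £9,132.81.
At £404.00/mo: 43 payments (last £292.38); total interest £6,008.38.
Payments saved = 62 − 43 = 19.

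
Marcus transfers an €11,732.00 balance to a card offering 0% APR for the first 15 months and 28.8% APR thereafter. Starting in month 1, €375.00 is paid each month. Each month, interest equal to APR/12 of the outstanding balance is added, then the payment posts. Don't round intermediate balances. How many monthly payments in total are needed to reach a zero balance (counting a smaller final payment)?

36 months

Promo months 1–15 at r₀ = 0%/12 = 0; months 16+ at r₁ = 28.8%/12 = 0.024.
After month 15 (no interest yet): B = €11,732.00 − 15·€375.00 = €6,107.00.
Then at r₁ with €375.00/mo: n₂ = −ln(1 − r₁·B/P)/ln(1+r₁) ≈ 20.90 → 21 more payments.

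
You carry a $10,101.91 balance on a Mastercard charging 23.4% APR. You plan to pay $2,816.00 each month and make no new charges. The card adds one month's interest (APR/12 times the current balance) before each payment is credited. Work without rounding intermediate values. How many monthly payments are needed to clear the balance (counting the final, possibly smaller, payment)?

Monthly rate r = 23.4%/12 = 1.95% = 0.0195.
Recurrence: B ← B·(1+r) − $2,816.00.
Month 1: interest $196.99; balance after payment $7,482.90.
Month 2: interest $145.92; balance after payment $4,812.81.
Month 3: interest $93.85; balance after payment $2,090.66.
Month 4: interest $40.77; balance after payment $0.00.

4 payments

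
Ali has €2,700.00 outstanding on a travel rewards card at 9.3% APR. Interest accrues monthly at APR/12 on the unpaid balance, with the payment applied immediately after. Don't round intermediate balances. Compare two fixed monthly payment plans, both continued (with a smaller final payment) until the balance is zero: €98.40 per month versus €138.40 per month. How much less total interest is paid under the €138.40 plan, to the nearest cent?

€108.61

Monthly rate r = 9.3%/12 = 0.775% = 0.00775.
At €98.40/mo: n = ⌈−ln(1 − rB₀/P)/ln(1+r)⌉ = 31 payments (last €95.37); total interest = total paid − €2,700.00 = €347.37.
At €138.40/mo: 22 payments (last €32.36); total interest €238.76.
Interest saved = €347.37 − €238.76 = €108.61.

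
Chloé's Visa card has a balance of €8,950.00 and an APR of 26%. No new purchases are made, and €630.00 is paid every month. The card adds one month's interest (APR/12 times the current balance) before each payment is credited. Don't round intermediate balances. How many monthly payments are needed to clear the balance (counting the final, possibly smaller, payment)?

Monthly rate r = 26%/12 = 2.16667% = 0.0216667.
Recurrence: B ← B·(1+r) − €630.00.
Month 1: interest €193.92; balance after payment €8,513.92.
Month 2: interest €184.47; balance after payment €8,068.38.
Closed form: n = −ln(1 − rB₀/P)/ln(1+r) = −ln(0.6922)/ln(1.02167) ≈ 17.163, so the balance reaches zero during payment 18.

18 payments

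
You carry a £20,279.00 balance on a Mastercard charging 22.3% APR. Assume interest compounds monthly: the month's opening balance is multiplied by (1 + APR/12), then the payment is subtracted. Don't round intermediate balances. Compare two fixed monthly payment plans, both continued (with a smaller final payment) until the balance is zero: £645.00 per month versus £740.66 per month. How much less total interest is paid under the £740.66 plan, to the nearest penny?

£2,149.12

Monthly rate r = 22.3%/12 = 1.85833% = 0.0185833.
At £645.00/mo: n = ⌈−ln(1 − rB₀/P)/ln(1+r)⌉ = 48 payments (last £432.49); total interest = total paid − £20,279.00 = £10,468.49.
At £740.66/mo: 39 payments (last £453.29); total interest £8,319.37.
Interest saved = £10,468.49 − £8,319.37 = £2,149.12.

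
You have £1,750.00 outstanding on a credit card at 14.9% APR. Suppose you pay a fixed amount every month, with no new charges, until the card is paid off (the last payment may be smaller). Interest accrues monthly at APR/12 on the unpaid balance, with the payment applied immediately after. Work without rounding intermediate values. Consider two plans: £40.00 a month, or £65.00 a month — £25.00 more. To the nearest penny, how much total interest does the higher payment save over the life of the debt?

Monthly rate r = 14.9%/12 = 1.24167% = 0.0124167.
At £40.00/mo: n = ⌈−ln(1 − rB₀/P)/ln(1+r)⌉ = 64 payments (last £19.96); total interest = total paid − £1,750.00 = £789.96.
At £65.00/mo: 33 payments (last £63.33); total interest £393.33.
Interest saved = £789.96 − £393.33 = £396.63.

£396.63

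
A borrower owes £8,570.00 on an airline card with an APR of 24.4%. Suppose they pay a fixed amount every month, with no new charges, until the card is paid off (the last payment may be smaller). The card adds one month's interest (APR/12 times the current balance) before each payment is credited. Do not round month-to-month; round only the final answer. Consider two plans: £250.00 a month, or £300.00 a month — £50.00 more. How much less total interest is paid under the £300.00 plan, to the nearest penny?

£1,871.25

Monthly rate r = 24.4%/12 = 2.03333% = 0.0203333.
At £250.00/mo: n = ⌈−ln(1 − rB₀/P)/ln(1+r)⌉ = 60 payments (last £81.00); total interest = total paid − £8,570.00 = £6,261.00.
At £300.00/mo: 44 payments (last £59.75); total interest £4,389.75.
Interest saved = £6,261.00 − £4,389.75 = £1,871.25.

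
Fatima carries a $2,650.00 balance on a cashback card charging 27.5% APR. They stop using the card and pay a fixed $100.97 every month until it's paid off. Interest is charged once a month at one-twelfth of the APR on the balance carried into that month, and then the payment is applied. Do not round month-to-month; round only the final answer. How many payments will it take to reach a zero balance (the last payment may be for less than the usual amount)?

Monthly rate r = 27.5%/12 = 2.29167% = 0.0229167.
Recurrence: B ← B·(1+r) − $100.97.
Month 1: interest $60.73; balance after payment $2,609.76.
Month 2: interest $59.81; balance after payment $2,568.60.
Closed form: n = −ln(1 − rB₀/P)/ln(1+r) = −ln(0.39854)/ln(1.02292) ≈ 40.601, so the balance reaches zero during payment 41.

41 payments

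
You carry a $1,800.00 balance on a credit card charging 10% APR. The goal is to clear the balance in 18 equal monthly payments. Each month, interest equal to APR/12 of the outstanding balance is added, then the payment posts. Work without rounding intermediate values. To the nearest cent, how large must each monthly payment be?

$108.10

Monthly rate r = 10%/12 = 0.833333% = 0.00833333.
Level-payment amortization: P = B₀·r / (1 − (1+r)^(−n)) = 1800.00·0.00833333 / (1 − 1.00833^(−18)).
Denominator 1 − (1+r)^(−18) = 0.138756885.
P = 15 / 0.138756885 ≈ 108.10.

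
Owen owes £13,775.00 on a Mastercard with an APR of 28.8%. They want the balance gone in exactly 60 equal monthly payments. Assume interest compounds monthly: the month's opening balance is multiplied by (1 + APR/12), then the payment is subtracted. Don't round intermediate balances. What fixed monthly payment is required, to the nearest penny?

Monthly rate r = 28.8%/12 = 2.4% = 0.024.
Level-payment amortization: P = B₀·r / (1 − (1+r)^(−n)) = 13775.00·0.024 / (1 − 1.024^(−60)).
Denominator 1 − (1+r)^(−60) = 0.759008013.
P = 330.6 / 0.759008013 ≈ 435.57.

£435.57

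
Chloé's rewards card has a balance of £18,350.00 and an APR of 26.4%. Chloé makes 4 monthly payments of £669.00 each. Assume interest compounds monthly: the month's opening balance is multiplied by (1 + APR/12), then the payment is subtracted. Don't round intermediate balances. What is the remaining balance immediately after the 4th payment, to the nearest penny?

£17,253.26

Monthly rate r = 26.4%/12 = 2.2% = 0.022.
Each month: B ← B·(1+r) − £669.00.
Month 1: interest £403.70; balance after payment £18,084.70.
Month 2: interest £397.86; balance after payment £17,813.56.
Month 3: interest £391.90; balance after payment £17,536.46.
Month 4: interest £385.80; balance after payment £17,253.26.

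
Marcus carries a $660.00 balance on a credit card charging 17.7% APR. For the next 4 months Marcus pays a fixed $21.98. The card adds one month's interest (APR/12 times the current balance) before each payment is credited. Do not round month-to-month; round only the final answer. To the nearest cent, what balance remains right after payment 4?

Monthly rate r = 17.7%/12 = 1.475% = 0.01475.
Each month: B ← B·(1+r) − $21.98.
Month 1: interest $9.73; balance after payment $647.75.
Month 2: interest $9.55; balance after payment $635.33.
Month 3: interest $9.37; balance after payment $622.72.
Month 4: interest $9.19; balance after payment $609.93.

$609.93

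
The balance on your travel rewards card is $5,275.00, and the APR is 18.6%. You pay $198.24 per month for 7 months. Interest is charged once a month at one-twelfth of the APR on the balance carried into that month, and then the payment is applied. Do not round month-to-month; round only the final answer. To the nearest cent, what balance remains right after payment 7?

Monthly rate r = 18.6%/12 = 1.55% = 0.0155.
Each month: B ← B·(1+r) − $198.24.
Month 1: interest $81.76; balance after payment $5,158.52.
Month 2: interest $79.96; balance after payment $5,040.24.
Month 3: interest $78.12; balance after payment $4,920.12.
Month 4: interest $76.26; balance after payment $4,798.15.
Month 5: interest $74.37; balance after payment $4,674.28.
Month 6: interest $72.45; balance after payment $4,548.49.
Month 7: interest $70.50; balance after payment $4,420.75.

$4,420.75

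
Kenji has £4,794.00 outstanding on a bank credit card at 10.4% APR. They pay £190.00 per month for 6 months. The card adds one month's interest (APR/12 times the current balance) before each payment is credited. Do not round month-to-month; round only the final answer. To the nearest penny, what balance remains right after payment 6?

Monthly rate r = 10.4%/12 = 0.866667% = 0.00866667.
Each month: B ← B·(1+r) − £190.00.
Month 1: interest £41.55; balance after payment £4,645.55.
Month 2: interest £40.26; balance after payment £4,495.81.
Month 3: interest £38.96; balance after payment £4,344.77.
Month 4: interest £37.65; balance after payment £4,192.43.
Month 5: interest £36.33; balance after payment £4,038.76.
Month 6: interest £35.00; balance after payment £3,883.76.

£3,883.76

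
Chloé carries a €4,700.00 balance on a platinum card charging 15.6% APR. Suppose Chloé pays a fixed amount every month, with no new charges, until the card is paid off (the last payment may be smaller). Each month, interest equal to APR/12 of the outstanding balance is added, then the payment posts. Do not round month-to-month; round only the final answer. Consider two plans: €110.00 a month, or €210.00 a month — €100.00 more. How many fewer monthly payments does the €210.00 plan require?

36 fewer payments

Monthly rate r = 15.6%/12 = 1.3% = 0.013.
At €110.00/mo: n = ⌈−ln(1 − rB₀/P)/ln(1+r)⌉ = 63 payments (last €84.41); total interest = total paid − €4,700.00 = €2,204.41.
At €210.00/mo: 27 payments (last €130.56); total interest €890.56.
Payments saved = 63 − 27 = 36.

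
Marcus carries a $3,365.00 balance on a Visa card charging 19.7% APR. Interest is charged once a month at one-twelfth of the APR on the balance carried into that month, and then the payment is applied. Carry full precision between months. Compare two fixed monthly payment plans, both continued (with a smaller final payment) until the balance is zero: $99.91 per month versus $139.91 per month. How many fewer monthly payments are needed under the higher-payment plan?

Monthly rate r = 19.7%/12 = 1.64167% = 0.0164167.
At $99.91/mo: n = ⌈−ln(1 − rB₀/P)/ln(1+r)⌉ = 50 payments (last $43.94); total interest = total paid − $3,365.00 = $1,574.53.
At $139.91/mo: 31 payments (last $118.39); total interest $950.69.
Payments saved = 50 − 31 = 19.

19 fewer payments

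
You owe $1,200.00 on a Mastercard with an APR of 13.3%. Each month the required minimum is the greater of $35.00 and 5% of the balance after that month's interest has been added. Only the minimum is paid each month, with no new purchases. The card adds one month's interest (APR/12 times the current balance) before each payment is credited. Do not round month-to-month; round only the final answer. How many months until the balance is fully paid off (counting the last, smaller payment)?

37 months

Monthly rate r = 13.3%/12 = 1.10833% = 0.0110833.
While 5% of the post-interest balance exceeds $35.00, each month B ← (B·(1+r))·(1 − 0.05), i.e. B shrinks by the factor (1+r)·0.95 = 0.96053.
This holds for months 1–14. Entering month 15 the balance is $682.86; 5% of the post-interest balance is now below $35.00, so the flat $35.00 minimum applies from here.
From month 15 a fixed $35.00 at rate r clears $682.86 in 23 more payments. Total: 14 + 23 = 37 months.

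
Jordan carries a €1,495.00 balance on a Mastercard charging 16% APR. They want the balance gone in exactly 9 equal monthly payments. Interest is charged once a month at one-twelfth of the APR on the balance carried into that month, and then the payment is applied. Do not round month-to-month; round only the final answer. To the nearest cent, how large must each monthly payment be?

€177.38

Monthly rate r = 16%/12 = 1.33333% = 0.0133333.
Level-payment amortization: P = B₀·r / (1 − (1+r)^(−n)) = 1495.00·0.0133333 / (1 − 1.01333^(−9)).
Denominator 1 − (1+r)^(−9) = 0.112375993.
P = 19.9333 / 0.112375993 ≈ 177.38.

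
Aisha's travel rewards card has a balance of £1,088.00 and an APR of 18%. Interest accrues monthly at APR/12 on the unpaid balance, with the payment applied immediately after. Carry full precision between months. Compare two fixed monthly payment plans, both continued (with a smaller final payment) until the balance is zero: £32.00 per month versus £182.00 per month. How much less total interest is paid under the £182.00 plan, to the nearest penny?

Monthly rate r = 18%/12 = 1.5% = 0.015.
At £32.00/mo: n = ⌈−ln(1 − rB₀/P)/ln(1+r)⌉ = 48 payments (last £29.22); total interest = total paid − £1,088.00 = £445.22.
At £182.00/mo: 7 payments (last £56.73); total interest £60.73.
Interest saved = £445.22 − £60.73 = £384.49.

£384.49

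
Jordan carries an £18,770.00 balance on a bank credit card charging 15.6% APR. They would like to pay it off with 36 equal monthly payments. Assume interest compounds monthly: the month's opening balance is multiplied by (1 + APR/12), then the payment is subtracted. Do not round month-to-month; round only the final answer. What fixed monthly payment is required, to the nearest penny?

£656.20

Monthly rate r = 15.6%/12 = 1.3% = 0.013.
Level-payment amortization: P = B₀·r / (1 − (1+r)^(−n)) = 18770.00·0.013 / (1 − 1.013^(−36)).
Denominator 1 − (1+r)^(−36) = 0.371854913.
P = 244.01 / 0.371854913 ≈ 656.20.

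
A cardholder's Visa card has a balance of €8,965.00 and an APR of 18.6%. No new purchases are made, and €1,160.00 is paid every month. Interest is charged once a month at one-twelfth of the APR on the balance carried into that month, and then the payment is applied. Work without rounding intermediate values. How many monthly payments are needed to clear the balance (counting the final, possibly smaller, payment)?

9 months

Monthly rate r = 18.6%/12 = 1.55% = 0.0155.
Recurrence: B ← B·(1+r) − €1,160.00.
Month 1: interest €138.96; balance after payment €7,943.96.
Month 2: interest €123.13; balance after payment €6,907.09.
Closed form: n = −ln(1 − rB₀/P)/ln(1+r) = −ln(0.88021)/ln(1.0155) ≈ 8.296, so the balance reaches zero during payment 9.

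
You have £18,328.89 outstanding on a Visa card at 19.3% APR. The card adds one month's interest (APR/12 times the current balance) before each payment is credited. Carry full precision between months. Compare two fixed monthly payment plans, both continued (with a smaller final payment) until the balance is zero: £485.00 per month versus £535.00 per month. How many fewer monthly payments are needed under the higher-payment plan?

Monthly rate r = 19.3%/12 = 1.60833% = 0.0160833.
At £485.00/mo: n = ⌈−ln(1 − rB₀/P)/ln(1+r)⌉ = 59 payments (last £323.29); total interest = total paid − £18,328.89 = £10,124.40.
At £535.00/mo: 51 payments (last £100.69); total interest £8,521.80.
Payments saved = 59 − 51 = 8.

8 fewer payments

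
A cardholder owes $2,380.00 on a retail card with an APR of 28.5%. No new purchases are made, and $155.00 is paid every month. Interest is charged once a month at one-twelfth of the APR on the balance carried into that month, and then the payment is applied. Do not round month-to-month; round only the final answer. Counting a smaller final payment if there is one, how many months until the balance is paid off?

Monthly rate r = 28.5%/12 = 2.375% = 0.02375.
Recurrence: B ← B·(1+r) − $155.00.
Month 1: interest $56.52; balance after payment $2,281.53.
Month 2: interest $54.19; balance after payment $2,180.71.
Closed form: n = −ln(1 − rB₀/P)/ln(1+r) = −ln(0.63532)/ln(1.02375) ≈ 19.326, so the balance reaches zero during payment 20.

20 payments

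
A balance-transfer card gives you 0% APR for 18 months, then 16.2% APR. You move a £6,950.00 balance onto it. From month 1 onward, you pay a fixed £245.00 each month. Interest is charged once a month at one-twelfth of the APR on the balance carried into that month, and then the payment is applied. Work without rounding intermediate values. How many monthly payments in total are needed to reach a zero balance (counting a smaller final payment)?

Promo months 1–18 at r₀ = 0%/12 = 0; months 19+ at r₁ = 16.2%/12 = 0.0135.
After month 18 (no interest yet): B = £6,950.00 − 18·£245.00 = £2,540.00.
Then at r₁ with £245.00/mo: n₂ = −ln(1 − r₁·B/P)/ln(1+r₁) ≈ 11.24 → 12 more payments.

30 months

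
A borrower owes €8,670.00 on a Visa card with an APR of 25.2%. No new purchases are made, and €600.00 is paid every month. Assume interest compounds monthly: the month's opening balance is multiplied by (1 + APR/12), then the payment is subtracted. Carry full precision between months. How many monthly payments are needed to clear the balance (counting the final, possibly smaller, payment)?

Monthly rate r = 25.2%/12 = 2.1% = 0.021.
Recurrence: B ← B·(1+r) − €600.00.
Month 1: interest €182.07; balance after payment €8,252.07.
Month 2: interest €173.29; balance after payment €7,825.36.
Closed form: n = −ln(1 − rB₀/P)/ln(1+r) = −ln(0.69655)/ln(1.021) ≈ 17.400, so the balance reaches zero during payment 18.

18 payments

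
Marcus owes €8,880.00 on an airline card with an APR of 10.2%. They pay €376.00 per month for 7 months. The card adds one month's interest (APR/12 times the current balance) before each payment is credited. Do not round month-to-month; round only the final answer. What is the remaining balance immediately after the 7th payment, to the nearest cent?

Monthly rate r = 10.2%/12 = 0.85% = 0.0085.
Each month: B ← B·(1+r) − €376.00.
Month 1: interest €75.48; balance after payment €8,579.48.
Month 2: interest €72.93; balance after payment €8,276.41.
Month 3: interest €70.35; balance after payment €7,970.76.
Month 4: interest €67.75; balance after payment €7,662.51.
Month 5: interest €65.13; balance after payment €7,351.64.
Month 6: interest €62.49; balance after payment €7,038.13.
Month 7: interest €59.82; balance after payment €6,721.95.

€6,721.95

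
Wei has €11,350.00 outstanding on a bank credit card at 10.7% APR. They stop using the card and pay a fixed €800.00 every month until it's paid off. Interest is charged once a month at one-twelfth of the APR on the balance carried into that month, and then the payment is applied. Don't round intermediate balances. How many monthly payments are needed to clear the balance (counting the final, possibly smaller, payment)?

16 months

Monthly rate r = 10.7%/12 = 0.891667% = 0.00891667.
Recurrence: B ← B·(1+r) − €800.00.
Month 1: interest €101.20; balance after payment €10,651.20.
Month 2: interest €94.97; balance after payment €9,946.18.
Closed form: n = −ln(1 − rB₀/P)/ln(1+r) = −ln(0.87349)/ln(1.00892) ≈ 15.236, so the balance reaches zero during payment 16.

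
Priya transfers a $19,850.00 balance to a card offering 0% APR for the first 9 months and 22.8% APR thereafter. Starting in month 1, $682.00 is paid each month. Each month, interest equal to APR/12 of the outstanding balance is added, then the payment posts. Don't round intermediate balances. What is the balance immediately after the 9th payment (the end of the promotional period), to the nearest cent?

Promo months 1–9 at r₀ = 0%/12 = 0; months 10+ at r₁ = 22.8%/12 = 0.019.
After month 9 (no interest yet): B = $19,850.00 − 9·$682.00 = $13,712.00.

$13,712.00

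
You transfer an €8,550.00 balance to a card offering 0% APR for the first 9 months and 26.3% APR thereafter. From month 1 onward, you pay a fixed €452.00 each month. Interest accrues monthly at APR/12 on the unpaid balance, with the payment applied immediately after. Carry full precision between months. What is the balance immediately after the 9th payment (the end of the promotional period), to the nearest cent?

Promo months 1–9 at r₀ = 0%/12 = 0; months 10+ at r₁ = 26.3%/12 = 0.0219167.
After month 9 (no interest yet): B = €8,550.00 − 9·€452.00 = €4,482.00.

€4,482.00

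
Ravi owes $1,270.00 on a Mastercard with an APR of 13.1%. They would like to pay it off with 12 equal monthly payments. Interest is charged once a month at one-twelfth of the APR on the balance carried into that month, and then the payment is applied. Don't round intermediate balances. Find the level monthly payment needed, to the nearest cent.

$113.49

Monthly rate r = 13.1%/12 = 1.09167% = 0.0109167.
Level-payment amortization: P = B₀·r / (1 − (1+r)^(−n)) = 1270.00·0.0109167 / (1 − 1.01092^(−12)).
Denominator 1 − (1+r)^(−12) = 0.122159285.
P = 13.8642 / 0.122159285 ≈ 113.49.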